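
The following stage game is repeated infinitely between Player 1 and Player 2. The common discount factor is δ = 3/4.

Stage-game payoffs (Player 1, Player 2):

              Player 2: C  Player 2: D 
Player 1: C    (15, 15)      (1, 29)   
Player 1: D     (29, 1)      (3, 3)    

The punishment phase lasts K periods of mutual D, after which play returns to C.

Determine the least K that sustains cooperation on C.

No profitable deviation requires (15−3)(δ+…+δ^K) ≥ 29−15, i.e. δ+…+δ^K ≥ 7/6 ≈ 1.1667.
With δ = 3/4, the partial sums are K=1: 0.7500, K=2: 1.3125.
K = 2 is the first length at which the sum reaches 1.1667.

2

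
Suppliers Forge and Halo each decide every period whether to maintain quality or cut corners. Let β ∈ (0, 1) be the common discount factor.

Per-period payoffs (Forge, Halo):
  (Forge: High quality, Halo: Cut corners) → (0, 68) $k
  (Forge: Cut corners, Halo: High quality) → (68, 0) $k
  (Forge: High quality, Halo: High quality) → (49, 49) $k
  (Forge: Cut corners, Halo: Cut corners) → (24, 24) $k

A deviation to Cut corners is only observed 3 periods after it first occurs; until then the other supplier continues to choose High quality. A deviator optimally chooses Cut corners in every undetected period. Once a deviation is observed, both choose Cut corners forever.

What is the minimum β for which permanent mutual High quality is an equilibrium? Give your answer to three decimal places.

0.756

The best deviation is to choose Cut corners for all 3 undetected periods, earning 68 each, then 24 forever once detected.
Deviation value: 68(1−β^3)/(1−β) + 24β^3/(1−β); cooperation value: 49/(1−β).
IC: 49 ≥ 68(1−β^3) + 24β^3 = 68 − 44β^3.
So β^3 ≥ 19/44, giving β ≥ (19/44)^(1/3) ≈ 0.756.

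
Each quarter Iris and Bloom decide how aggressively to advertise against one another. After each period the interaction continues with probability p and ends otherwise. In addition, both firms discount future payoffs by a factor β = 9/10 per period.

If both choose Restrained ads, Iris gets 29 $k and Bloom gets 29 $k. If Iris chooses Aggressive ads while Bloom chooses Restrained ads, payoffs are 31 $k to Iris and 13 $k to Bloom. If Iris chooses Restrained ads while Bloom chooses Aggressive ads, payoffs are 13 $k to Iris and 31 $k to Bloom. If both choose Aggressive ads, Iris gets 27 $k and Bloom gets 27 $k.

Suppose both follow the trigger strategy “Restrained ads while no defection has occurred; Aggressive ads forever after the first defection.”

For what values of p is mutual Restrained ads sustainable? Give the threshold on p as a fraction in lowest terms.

5/9

With continuation probability p and discount β, the effective per-period discount factor is βp.
Grim-trigger IC: βp ≥ (31−29)/(31−27) = 1/2.
So p ≥ (1/2)/(9/10) = 5/9.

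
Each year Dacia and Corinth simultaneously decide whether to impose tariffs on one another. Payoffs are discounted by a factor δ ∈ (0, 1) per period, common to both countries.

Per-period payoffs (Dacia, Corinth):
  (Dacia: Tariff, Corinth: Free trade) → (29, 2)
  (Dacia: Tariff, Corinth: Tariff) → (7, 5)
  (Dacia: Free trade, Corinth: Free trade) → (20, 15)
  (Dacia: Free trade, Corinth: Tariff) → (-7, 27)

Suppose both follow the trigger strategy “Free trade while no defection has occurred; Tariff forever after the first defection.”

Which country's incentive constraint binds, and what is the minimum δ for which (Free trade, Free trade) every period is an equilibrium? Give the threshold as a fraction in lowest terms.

Dacia's threshold: (29−20)/(29−7) = 9/22.
Corinth's threshold: (27−15)/(27−5) = 6/11.
9/22 < 6/11, so Corinth binds and δ* = 6/11.

Corinth; δ ≥ 6/11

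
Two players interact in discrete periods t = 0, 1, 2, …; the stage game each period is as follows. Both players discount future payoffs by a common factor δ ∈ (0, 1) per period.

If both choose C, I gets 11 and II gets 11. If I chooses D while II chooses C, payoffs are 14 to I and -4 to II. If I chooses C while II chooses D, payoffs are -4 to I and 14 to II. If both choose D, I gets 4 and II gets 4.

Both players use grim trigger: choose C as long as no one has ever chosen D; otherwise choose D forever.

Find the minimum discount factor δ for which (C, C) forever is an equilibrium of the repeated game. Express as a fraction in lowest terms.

11/(1−δ) ≥ 14 + 4δ/(1−δ)
11 ≥ 14 − 10δ
δ ≥ 3/10.

3/10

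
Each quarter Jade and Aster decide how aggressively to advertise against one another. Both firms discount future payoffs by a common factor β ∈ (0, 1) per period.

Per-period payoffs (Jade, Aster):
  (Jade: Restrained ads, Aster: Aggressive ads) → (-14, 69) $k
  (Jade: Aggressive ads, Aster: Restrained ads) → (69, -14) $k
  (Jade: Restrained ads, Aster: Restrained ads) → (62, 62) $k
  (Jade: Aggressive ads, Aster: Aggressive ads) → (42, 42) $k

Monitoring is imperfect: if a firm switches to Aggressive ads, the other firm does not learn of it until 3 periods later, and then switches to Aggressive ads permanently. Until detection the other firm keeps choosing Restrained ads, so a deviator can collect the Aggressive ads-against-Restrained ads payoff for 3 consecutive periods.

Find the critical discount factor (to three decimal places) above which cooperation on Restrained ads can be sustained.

Deviating for the 3 undetected periods gains 69−62 = 7 per period over cooperation, then loses 62−42 = 20 per period forever once punishment starts.
Gain: 7(1 + β + … + β^2); loss: 20·β^3/(1−β).
No profitable deviation ⇔ 7(1−β^3) ≤ 20·β^3, i.e. β^3 ≥ 7/(7+20) = 7/27.
Hence β ≥ (7/27)^(1/3) ≈ 0.638.

0.638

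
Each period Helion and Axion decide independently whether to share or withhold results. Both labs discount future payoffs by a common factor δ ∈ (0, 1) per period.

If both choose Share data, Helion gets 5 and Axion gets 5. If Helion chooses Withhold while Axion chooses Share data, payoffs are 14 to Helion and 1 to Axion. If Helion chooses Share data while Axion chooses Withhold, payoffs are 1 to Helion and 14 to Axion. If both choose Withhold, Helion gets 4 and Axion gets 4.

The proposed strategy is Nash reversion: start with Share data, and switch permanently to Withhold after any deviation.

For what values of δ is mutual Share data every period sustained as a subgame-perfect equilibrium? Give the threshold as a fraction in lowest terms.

Under grim trigger the critical discount factor is (T−C)/(T−P) with T = 14, C = 5, P = 4.
δ* = (14−5)/(14−4) = 9/10.

9/10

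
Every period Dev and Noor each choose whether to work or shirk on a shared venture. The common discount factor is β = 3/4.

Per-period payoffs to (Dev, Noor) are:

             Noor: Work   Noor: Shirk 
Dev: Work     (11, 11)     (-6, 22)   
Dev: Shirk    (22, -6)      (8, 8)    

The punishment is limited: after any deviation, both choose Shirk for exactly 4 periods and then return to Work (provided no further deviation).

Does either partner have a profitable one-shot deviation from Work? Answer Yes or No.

A one-shot deviation gives 22 now, then 8 for 4 periods, then back to 11.
Gain from deviating: (22−11) today; loss: (11−8) in each of the next 4 periods.
No-deviation condition: (11−8)(β+…+β^4) ≥ 22−11, i.e. β+…+β^4 ≥ 11/3.
At β = 3/4: β+…+β^4 = 2.0508 < 3.6667.
So cooperation is not sustainable.

Yes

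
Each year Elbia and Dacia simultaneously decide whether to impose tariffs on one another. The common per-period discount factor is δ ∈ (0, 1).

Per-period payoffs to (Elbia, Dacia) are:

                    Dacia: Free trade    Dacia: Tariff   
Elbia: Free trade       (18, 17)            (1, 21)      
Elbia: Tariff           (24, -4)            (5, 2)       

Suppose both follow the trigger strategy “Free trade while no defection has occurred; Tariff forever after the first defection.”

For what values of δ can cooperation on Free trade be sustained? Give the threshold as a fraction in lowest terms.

Elbia: cooperation gives 18 each period; deviation gives 24 once then 5 forever.
  18/(1−δ) ≥ 24 + 5δ/(1−δ) ⇒ δ ≥ 6/19.
Dacia: cooperation gives 17 each period; deviation gives 21 once then 2 forever.
  δ ≥ 4/19.
Both must hold, so the binding constraint is Elbia's: δ ≥ 6/19.

6/19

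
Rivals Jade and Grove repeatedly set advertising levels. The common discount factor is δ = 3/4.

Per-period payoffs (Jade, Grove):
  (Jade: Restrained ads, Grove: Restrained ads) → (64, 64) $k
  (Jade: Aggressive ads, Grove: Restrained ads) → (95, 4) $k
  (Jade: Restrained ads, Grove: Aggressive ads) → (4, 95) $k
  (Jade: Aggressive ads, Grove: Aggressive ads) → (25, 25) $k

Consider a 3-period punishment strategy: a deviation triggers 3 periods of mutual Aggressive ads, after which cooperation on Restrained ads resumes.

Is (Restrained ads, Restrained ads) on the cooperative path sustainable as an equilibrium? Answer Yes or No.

IC: δ+…+δ^3 ≥ (95−64)/(64−25) = 31/39.
At δ = 3/4: partial sum = 1.7344 ≥ 0.7949. Cooperation sustainable.

Yes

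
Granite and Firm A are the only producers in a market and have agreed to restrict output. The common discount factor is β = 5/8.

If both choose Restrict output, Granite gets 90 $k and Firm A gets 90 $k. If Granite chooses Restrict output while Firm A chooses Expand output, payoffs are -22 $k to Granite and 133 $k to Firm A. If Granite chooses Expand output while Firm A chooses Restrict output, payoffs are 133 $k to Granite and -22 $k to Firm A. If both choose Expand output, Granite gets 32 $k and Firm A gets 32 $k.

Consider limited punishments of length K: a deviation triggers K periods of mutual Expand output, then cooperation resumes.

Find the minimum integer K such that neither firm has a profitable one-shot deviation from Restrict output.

2

IC: β(1−β^K)/(1−β) ≥ (133−90)/(90−32) = 43/58.
With β = 5/8: need 1 − β^K ≥ 43/58·(1−5/8)/(5/8), i.e. β^K ≤ 0.5552.
Since (5/8)^1 = 0.6250 and (5/8)^2 = 0.3906, the smallest such K is 2.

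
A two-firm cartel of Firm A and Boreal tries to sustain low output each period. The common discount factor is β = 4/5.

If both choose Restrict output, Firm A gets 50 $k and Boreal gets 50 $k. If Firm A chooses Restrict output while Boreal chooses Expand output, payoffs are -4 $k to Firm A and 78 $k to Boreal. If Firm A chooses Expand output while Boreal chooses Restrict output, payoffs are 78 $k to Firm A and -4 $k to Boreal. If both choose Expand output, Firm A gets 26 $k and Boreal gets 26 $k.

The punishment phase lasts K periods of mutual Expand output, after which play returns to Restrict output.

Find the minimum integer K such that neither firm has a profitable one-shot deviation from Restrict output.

Need Σ_{k=1}^{K} β^k ≥ (78−50)/(50−26) = 1.1667 at β = 4/5.
At K = 1 the sum is 0.8000 < 1.1667; at K = 2 it is 1.4400 ≥ 1.1667.
So the minimum punishment length is K = 2.

2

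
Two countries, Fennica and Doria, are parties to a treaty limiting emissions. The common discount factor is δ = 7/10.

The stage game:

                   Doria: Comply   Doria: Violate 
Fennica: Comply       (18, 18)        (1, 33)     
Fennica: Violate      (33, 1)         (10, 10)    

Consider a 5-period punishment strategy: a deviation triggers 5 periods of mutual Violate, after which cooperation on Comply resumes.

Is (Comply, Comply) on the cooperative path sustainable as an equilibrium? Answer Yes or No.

Yes

IC: δ+…+δ^5 ≥ (33−18)/(18−10) = 15/8.
At δ = 7/10: partial sum = 1.9412 ≥ 1.8750. Cooperation sustainable.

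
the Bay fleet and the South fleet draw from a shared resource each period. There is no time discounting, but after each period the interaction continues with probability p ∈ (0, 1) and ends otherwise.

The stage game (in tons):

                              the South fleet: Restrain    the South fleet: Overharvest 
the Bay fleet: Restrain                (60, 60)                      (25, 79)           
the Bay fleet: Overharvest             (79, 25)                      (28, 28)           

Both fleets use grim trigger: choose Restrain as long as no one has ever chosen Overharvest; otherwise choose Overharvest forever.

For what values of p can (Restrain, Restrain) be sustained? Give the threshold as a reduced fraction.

19/51

With no time discounting, the continuation probability p plays the role of the discount factor.
Grim-trigger IC: 60/(1−p) ≥ 79 + 28p/(1−p) ⇒ p ≥ (79−60)/(79−28) = 19/51.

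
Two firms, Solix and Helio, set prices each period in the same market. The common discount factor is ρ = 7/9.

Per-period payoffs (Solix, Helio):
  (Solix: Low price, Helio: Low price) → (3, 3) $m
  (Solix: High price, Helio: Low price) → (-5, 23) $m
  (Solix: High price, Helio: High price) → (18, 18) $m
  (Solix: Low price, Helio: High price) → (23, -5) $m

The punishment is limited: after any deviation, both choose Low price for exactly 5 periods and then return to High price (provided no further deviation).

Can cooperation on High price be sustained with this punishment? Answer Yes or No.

Yes

A one-shot deviation gives 23 now, then 3 for 5 periods, then back to 18.
Gain from deviating: (23−18) today; loss: (18−3) in each of the next 5 periods.
No-deviation condition: (18−3)(ρ+…+ρ^5) ≥ 23−18, i.e. ρ+…+ρ^5 ≥ 1/3.
At ρ = 7/9: ρ+…+ρ^5 = 2.5038 ≥ 0.3333.
So cooperation is sustainable.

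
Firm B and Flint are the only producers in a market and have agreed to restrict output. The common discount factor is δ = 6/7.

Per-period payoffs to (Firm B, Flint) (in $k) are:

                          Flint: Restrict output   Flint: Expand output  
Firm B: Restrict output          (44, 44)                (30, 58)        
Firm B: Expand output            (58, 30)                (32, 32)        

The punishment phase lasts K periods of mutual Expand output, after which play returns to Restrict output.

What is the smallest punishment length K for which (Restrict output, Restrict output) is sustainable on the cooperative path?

2

No profitable deviation requires (44−32)(δ+…+δ^K) ≥ 58−44, i.e. δ+…+δ^K ≥ 7/6 ≈ 1.1667.
With δ = 6/7, the partial sums are K=1: 0.8571, K=2: 1.5918.
K = 2 is the first length at which the sum reaches 1.1667.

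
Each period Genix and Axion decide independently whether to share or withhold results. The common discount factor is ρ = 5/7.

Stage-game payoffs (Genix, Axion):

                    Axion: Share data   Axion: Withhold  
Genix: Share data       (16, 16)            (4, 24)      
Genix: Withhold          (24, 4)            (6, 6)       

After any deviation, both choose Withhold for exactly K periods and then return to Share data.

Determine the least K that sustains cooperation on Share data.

Need Σ_{k=1}^{K} ρ^k ≥ (24−16)/(16−6) = 0.8000 at ρ = 5/7.
At K = 1 the sum is 0.7143 < 0.8000; at K = 2 it is 1.2245 ≥ 0.8000.
So the minimum punishment length is K = 2.

2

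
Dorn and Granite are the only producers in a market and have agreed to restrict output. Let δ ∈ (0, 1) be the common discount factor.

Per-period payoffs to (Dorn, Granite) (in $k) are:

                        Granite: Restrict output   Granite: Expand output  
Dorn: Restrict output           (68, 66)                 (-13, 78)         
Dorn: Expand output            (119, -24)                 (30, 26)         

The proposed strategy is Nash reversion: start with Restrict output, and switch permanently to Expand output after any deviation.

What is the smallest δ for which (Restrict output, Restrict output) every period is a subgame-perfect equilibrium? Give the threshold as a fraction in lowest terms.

For Dorn: deviation gain 119−68 = 51, per-period punishment loss 68−30 = 38. IC gives δ ≥ 51/89.
For Granite: gain 12, loss 40 per period, so δ ≥ 12/52 = 3/13.
The tighter constraint is Dorn's, so cooperation needs δ ≥ 51/89.

51/89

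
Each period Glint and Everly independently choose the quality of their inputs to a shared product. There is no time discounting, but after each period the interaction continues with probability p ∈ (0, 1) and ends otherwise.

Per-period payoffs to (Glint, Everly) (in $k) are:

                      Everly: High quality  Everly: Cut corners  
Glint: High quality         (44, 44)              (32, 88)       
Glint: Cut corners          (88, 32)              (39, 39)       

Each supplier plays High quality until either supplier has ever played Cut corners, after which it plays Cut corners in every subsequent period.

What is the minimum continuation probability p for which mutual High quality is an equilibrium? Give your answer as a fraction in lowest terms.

Expected cooperation value is 44 + p·44 + p²·44 + … = 44/(1−p); deviation gives 88 + p·39/(1−p).
44 ≥ 88(1−p) + 39p ⇒ 49p ≥ 44 ⇒ p ≥ 44/49.

44/49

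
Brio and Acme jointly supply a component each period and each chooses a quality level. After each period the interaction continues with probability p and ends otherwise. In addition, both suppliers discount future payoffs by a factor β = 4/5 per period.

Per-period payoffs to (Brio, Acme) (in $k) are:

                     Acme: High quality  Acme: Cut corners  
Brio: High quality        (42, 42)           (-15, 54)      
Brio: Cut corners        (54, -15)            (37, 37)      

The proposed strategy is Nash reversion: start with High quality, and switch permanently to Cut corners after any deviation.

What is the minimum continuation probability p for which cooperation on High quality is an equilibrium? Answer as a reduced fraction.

With continuation probability p and discount β, the effective per-period discount factor is βp.
Grim-trigger IC: βp ≥ (54−42)/(54−37) = 12/17.
So p ≥ (12/17)/(4/5) = 15/17.

15/17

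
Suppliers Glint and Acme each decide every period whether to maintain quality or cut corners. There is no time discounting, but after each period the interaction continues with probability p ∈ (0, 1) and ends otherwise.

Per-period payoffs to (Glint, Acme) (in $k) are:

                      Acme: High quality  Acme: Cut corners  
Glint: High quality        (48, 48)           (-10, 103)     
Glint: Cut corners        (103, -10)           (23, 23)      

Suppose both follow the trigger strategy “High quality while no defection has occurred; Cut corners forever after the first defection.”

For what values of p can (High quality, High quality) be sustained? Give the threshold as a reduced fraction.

11/16

With no time discounting, the continuation probability p plays the role of the discount factor.
Grim-trigger IC: 48/(1−p) ≥ 103 + 23p/(1−p) ⇒ p ≥ (103−48)/(103−23) = 11/16.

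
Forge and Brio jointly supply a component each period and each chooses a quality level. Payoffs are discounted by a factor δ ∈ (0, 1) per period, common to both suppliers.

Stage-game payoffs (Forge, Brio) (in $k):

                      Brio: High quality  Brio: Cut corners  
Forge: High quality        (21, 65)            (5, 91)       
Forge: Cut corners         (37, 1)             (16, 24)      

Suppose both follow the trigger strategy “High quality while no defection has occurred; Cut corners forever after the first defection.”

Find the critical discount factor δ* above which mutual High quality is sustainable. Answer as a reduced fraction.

Forge's threshold: (37−21)/(37−16) = 16/21.
Brio's threshold: (91−65)/(91−24) = 26/67.
16/21 > 26/67, so Forge binds and δ* = 16/21.

16/21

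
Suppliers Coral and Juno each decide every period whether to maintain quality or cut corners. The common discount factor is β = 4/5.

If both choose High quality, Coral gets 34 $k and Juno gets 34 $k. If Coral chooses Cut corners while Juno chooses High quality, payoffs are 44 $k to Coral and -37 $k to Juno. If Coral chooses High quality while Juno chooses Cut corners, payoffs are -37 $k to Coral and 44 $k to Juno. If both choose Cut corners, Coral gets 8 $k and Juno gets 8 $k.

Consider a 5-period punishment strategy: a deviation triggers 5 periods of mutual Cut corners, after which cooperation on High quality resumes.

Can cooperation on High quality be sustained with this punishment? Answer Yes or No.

Yes

A one-shot deviation gives 44 now, then 8 for 5 periods, then back to 34.
Gain from deviating: (44−34) today; loss: (34−8) in each of the next 5 periods.
No-deviation condition: (34−8)(β+…+β^5) ≥ 44−34, i.e. β+…+β^5 ≥ 5/13.
At β = 4/5: β+…+β^5 = 2.6893 ≥ 0.3846.
So cooperation is sustainable.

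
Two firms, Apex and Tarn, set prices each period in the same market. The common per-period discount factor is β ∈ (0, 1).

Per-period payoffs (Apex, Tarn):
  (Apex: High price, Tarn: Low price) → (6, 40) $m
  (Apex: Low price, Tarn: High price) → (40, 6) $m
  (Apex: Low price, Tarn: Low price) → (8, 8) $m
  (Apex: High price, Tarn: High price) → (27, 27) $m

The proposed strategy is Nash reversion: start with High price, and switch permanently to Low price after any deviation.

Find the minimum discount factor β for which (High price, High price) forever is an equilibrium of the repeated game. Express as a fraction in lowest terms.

13/32

Under grim trigger the critical discount factor is (T−C)/(T−P) with T = 40, C = 27, P = 8.
β* = (40−27)/(40−8) = 13/32.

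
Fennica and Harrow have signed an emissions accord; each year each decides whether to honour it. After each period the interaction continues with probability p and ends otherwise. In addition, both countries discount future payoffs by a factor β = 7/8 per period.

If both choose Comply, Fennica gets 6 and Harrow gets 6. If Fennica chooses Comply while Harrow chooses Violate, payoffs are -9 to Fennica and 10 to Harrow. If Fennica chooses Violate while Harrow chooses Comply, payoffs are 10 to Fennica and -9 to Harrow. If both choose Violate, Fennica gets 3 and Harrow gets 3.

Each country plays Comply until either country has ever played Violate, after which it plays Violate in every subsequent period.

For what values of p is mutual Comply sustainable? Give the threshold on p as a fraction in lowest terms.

32/49

Expected continuation weight on next period's payoff is β·p = 7/8·p, which plays the role of the discount factor.
Cooperation requires 7/8·p ≥ (10−6)/(10−3) = 4/7, hence p ≥ 32/49.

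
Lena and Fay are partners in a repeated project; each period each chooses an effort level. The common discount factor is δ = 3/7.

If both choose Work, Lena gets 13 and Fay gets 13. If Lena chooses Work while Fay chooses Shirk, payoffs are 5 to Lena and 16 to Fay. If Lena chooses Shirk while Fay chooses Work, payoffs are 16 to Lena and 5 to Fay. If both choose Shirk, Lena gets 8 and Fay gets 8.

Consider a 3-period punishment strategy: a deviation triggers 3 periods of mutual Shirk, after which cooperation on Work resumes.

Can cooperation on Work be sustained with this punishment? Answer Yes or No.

Yes

A one-shot deviation gives 16 now, then 8 for 3 periods, then back to 13.
Gain from deviating: (16−13) today; loss: (13−8) in each of the next 3 periods.
No-deviation condition: (13−8)(δ+…+δ^3) ≥ 16−13, i.e. δ+…+δ^3 ≥ 3/5.
At δ = 3/7: δ+…+δ^3 = 0.6910 ≥ 0.6000.
So cooperation is sustainable.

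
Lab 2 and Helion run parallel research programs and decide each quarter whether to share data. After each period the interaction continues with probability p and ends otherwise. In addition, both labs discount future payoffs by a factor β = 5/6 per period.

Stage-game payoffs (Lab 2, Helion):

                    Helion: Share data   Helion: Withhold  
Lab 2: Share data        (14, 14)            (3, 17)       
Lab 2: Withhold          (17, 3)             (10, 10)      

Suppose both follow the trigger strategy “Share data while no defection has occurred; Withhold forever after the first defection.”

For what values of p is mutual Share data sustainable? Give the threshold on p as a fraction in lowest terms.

Expected continuation weight on next period's payoff is β·p = 5/6·p, which plays the role of the discount factor.
Cooperation requires 5/6·p ≥ (17−14)/(17−10) = 3/7, hence p ≥ 18/35.

18/35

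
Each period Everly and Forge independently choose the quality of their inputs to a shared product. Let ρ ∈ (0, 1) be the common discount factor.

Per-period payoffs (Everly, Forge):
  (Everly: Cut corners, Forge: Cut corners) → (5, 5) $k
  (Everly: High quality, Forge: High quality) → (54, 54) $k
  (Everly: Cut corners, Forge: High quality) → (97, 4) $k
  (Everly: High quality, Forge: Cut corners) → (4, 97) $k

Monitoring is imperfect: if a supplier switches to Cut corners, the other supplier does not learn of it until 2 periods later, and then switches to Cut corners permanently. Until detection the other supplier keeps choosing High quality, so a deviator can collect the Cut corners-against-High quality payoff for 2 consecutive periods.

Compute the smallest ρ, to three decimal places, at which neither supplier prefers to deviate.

0.684

A deviator earns 97 for 2 periods, then 5 forever; cooperating earns 54 forever. Multiplying the IC by (1−ρ):
54 ≥ 97(1−ρ^2) + 5ρ^2, so 92·ρ^2 ≥ 43 and ρ^2 ≥ 43/92.
ρ ≥ (43/92)^(1/2) ≈ 0.684.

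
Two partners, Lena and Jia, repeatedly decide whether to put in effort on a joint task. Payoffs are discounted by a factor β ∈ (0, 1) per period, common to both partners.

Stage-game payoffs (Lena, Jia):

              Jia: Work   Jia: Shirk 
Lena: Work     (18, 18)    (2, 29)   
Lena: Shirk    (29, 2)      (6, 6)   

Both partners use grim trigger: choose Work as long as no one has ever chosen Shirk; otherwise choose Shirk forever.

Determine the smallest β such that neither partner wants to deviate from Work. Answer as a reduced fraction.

Cooperation forever yields 18 each period: 18/(1−β).
Deviating yields 29 once, then 6 forever: 29 + 6β/(1−β).
No profitable deviation requires 18/(1−β) ≥ 29 + 6β/(1−β).
Multiplying by (1−β): 18 ≥ 29(1−β) + 6β = 29 − 23β.
So 23β ≥ 11, i.e. β ≥ 11/23.

11/23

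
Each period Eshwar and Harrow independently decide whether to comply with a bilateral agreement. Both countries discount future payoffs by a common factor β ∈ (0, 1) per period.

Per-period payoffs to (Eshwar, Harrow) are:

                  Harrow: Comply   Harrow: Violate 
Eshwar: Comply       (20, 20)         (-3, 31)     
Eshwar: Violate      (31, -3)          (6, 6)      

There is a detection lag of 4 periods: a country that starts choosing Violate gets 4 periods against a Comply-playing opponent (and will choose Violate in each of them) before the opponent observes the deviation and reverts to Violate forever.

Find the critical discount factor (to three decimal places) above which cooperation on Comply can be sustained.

A deviator earns 31 for 4 periods, then 6 forever; cooperating earns 20 forever. Multiplying the IC by (1−β):
20 ≥ 31(1−β^4) + 6β^4, so 25·β^4 ≥ 11 and β^4 ≥ 11/25.
β ≥ (11/25)^(1/4) ≈ 0.814.

0.814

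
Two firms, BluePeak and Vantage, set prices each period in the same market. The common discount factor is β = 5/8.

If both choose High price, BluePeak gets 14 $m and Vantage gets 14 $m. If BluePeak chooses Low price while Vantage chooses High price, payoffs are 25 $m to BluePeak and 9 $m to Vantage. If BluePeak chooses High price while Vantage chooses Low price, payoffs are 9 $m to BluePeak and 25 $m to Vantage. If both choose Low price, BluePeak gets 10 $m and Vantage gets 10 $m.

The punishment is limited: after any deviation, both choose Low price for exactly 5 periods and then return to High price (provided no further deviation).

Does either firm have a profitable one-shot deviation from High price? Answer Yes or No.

Comparing payoff streams over the 6 periods until play realigns: cooperate → 14(1+β+…+β^5); deviate → 25 + 10(β+…+β^5).
Cooperation is sustained iff (14−10)(β+…+β^5) ≥ 25−14.
β+…+β^5 = 5/8·(1−(5/8)^5)/(1−5/8) = 1.5077, and (25−14)/(14−10) = 2.7500.
1.5077 < 2.7500, so cooperation is not sustainable.

Yes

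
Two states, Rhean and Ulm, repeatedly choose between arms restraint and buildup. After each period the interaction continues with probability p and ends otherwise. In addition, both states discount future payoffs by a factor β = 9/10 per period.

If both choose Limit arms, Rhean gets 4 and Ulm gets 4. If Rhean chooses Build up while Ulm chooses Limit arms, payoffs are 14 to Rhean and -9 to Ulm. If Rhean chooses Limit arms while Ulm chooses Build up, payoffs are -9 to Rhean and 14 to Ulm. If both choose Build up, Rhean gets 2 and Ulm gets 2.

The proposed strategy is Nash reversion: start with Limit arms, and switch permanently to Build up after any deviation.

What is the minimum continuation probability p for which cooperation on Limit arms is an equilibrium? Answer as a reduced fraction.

With continuation probability p and discount β, the effective per-period discount factor is βp.
Grim-trigger IC: βp ≥ (14−4)/(14−2) = 5/6.
So p ≥ (5/6)/(9/10) = 25/27.

25/27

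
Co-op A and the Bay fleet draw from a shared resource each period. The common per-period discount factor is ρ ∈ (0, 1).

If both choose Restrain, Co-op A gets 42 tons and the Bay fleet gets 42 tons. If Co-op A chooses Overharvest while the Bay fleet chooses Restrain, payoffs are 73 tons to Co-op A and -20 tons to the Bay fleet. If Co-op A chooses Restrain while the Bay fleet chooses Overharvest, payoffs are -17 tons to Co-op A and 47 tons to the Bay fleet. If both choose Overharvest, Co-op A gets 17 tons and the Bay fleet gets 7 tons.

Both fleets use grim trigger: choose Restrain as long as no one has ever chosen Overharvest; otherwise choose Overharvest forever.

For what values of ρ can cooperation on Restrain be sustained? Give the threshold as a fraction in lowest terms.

31/56

Co-op A's threshold: (73−42)/(73−17) = 31/56.
the Bay fleet's threshold: (47−42)/(47−7) = 1/8.
31/56 > 1/8, so Co-op A binds and ρ* = 31/56.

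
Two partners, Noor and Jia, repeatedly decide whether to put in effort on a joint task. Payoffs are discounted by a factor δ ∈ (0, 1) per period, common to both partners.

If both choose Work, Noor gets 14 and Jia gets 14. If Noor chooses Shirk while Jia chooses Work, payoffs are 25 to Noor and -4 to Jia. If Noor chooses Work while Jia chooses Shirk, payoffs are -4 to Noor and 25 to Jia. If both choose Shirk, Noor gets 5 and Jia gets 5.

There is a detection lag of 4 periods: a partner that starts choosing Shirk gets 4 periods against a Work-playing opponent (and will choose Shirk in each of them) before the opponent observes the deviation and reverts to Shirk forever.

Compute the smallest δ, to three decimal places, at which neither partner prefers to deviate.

0.861

The best deviation is to choose Shirk for all 4 undetected periods, earning 25 each, then 5 forever once detected.
Deviation value: 25(1−δ^4)/(1−δ) + 5δ^4/(1−δ); cooperation value: 14/(1−δ).
IC: 14 ≥ 25(1−δ^4) + 5δ^4 = 25 − 20δ^4.
So δ^4 ≥ 11/20, giving δ ≥ (11/20)^(1/4) ≈ 0.861.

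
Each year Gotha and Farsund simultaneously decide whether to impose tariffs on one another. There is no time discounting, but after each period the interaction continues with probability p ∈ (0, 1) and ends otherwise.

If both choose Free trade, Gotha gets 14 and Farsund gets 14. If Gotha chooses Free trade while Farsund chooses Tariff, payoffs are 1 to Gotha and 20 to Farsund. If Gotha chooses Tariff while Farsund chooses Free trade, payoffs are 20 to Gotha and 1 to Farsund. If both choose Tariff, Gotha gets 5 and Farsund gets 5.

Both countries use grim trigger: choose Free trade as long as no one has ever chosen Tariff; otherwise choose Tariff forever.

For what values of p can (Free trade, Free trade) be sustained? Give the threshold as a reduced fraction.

Expected cooperation value is 14 + p·14 + p²·14 + … = 14/(1−p); deviation gives 20 + p·5/(1−p).
14 ≥ 20(1−p) + 5p ⇒ 15p ≥ 6 ⇒ p ≥ 6/15 = 2/5.

2/5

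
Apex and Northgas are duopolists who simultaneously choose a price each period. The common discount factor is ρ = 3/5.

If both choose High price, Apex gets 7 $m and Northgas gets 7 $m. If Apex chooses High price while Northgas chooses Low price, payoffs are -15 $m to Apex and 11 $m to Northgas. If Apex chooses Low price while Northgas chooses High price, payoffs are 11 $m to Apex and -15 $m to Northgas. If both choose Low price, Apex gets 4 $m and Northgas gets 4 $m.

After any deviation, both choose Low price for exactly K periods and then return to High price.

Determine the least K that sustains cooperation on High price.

5

IC: ρ(1−ρ^K)/(1−ρ) ≥ (11−7)/(7−4) = 4/3.
With ρ = 3/5: need 1 − ρ^K ≥ 4/3·(1−3/5)/(3/5), i.e. ρ^K ≤ 0.1111.
Since (3/5)^4 = 0.1296 and (3/5)^5 = 0.0778, the smallest such K is 5.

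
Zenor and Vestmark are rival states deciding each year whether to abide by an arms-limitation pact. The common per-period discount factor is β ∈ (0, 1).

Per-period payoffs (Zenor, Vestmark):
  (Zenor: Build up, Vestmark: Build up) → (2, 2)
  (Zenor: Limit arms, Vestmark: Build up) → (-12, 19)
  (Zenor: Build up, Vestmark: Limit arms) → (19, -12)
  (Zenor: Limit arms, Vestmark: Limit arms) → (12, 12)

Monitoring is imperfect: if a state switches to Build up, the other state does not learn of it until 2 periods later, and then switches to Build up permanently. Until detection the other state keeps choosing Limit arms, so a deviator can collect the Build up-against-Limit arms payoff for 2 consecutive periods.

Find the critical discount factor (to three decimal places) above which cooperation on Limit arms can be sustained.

0.642

The best deviation is to choose Build up for all 2 undetected periods, earning 19 each, then 2 forever once detected.
Deviation value: 19(1−β^2)/(1−β) + 2β^2/(1−β); cooperation value: 12/(1−β).
IC: 12 ≥ 19(1−β^2) + 2β^2 = 19 − 17β^2.
So β^2 ≥ 7/17, giving β ≥ (7/17)^(1/2) ≈ 0.642.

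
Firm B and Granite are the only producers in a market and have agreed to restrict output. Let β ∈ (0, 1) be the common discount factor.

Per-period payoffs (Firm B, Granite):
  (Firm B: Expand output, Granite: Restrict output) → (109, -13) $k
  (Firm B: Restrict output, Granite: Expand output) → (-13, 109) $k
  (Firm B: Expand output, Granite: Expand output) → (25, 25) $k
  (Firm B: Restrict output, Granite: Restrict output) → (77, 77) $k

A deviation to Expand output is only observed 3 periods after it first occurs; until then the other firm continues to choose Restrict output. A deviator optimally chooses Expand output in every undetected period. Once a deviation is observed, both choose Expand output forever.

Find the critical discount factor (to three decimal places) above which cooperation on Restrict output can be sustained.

0.725

The best deviation is to choose Expand output for all 3 undetected periods, earning 109 each, then 25 forever once detected.
Deviation value: 109(1−β^3)/(1−β) + 25β^3/(1−β); cooperation value: 77/(1−β).
IC: 77 ≥ 109(1−β^3) + 25β^3 = 109 − 84β^3.
So β^3 ≥ 32/84 = 8/21, giving β ≥ (8/21)^(1/3) ≈ 0.725.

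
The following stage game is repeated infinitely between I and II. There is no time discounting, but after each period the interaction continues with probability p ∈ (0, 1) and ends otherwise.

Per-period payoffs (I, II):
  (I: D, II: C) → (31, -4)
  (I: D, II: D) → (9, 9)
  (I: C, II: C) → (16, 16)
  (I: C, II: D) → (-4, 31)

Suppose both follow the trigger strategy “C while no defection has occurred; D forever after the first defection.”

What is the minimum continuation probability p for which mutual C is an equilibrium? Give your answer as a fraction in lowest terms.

With no time discounting, the continuation probability p plays the role of the discount factor.
Grim-trigger IC: 16/(1−p) ≥ 31 + 9p/(1−p) ⇒ p ≥ (31−16)/(31−9) = 15/22.

15/22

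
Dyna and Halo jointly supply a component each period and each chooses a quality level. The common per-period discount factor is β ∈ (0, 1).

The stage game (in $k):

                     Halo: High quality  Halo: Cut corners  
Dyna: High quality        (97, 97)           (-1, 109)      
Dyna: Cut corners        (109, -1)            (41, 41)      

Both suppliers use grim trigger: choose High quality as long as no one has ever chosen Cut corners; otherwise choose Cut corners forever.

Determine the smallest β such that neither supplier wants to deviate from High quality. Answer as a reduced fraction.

Under grim trigger the critical discount factor is (T−C)/(T−P) with T = 109, C = 97, P = 41.
β* = (109−97)/(109−41) = 12/68 = 3/17.

3/17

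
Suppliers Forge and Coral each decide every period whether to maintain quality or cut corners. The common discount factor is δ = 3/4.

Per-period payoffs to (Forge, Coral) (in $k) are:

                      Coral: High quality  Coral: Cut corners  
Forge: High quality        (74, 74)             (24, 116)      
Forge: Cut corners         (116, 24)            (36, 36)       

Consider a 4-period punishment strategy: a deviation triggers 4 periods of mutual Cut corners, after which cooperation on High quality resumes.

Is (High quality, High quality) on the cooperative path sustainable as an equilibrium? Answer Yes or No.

Yes

A one-shot deviation gives 116 now, then 36 for 4 periods, then back to 74.
Gain from deviating: (116−74) today; loss: (74−36) in each of the next 4 periods.
No-deviation condition: (74−36)(δ+…+δ^4) ≥ 116−74, i.e. δ+…+δ^4 ≥ 21/19.
At δ = 3/4: δ+…+δ^4 = 2.0508 ≥ 1.1053.
So cooperation is sustainable.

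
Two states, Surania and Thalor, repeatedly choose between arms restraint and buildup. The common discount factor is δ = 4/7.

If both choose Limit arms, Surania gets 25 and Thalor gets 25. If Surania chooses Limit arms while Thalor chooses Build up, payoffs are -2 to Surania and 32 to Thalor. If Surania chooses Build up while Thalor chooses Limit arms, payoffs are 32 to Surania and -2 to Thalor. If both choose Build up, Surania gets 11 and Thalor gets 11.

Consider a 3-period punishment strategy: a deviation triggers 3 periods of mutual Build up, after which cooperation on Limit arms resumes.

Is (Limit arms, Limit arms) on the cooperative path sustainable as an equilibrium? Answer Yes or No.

Yes

A one-shot deviation gives 32 now, then 11 for 3 periods, then back to 25.
Gain from deviating: (32−25) today; loss: (25−11) in each of the next 3 periods.
No-deviation condition: (25−11)(δ+…+δ^3) ≥ 32−25, i.e. δ+…+δ^3 ≥ 1/2.
At δ = 4/7: δ+…+δ^3 = 1.0845 ≥ 0.5000.
So cooperation is sustainable.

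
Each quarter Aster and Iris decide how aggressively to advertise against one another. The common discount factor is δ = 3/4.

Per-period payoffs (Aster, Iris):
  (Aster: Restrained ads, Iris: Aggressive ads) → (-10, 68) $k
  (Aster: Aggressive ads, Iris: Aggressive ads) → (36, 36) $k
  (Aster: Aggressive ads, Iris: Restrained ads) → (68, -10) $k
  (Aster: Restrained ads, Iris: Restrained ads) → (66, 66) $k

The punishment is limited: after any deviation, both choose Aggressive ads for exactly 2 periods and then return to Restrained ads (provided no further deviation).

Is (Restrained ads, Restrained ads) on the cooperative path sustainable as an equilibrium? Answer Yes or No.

IC: δ+…+δ^2 ≥ (68−66)/(66−36) = 1/15.
At δ = 3/4: partial sum = 1.3125 ≥ 0.0667. Cooperation sustainable.

Yes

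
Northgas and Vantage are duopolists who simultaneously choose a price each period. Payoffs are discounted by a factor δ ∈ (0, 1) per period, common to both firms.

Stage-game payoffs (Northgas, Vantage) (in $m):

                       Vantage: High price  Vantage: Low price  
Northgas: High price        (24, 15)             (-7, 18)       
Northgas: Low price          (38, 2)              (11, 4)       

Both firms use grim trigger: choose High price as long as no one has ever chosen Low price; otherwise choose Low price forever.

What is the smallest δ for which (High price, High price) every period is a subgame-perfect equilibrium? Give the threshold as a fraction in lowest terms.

For Northgas: deviation gain 38−24 = 14, per-period punishment loss 24−11 = 13. IC gives δ ≥ 14/27.
For Vantage: gain 3, loss 11 per period, so δ ≥ 3/14.
The tighter constraint is Northgas's, so cooperation needs δ ≥ 14/27.

14/27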